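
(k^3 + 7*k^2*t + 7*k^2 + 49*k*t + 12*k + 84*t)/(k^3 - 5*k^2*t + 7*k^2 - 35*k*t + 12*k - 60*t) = (-k - 7*t)/(-k + 5*t)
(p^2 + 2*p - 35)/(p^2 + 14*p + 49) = (p - 5)/(p + 7)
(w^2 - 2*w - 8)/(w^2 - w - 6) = (w - 4)/(w - 3)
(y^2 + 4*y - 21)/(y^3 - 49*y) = (y - 3)/(y*(y - 7))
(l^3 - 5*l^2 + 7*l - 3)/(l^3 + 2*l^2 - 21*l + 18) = (l - 1)/(l + 6)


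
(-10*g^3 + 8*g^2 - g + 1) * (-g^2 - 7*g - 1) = 10*g^5 + 62*g^4 - 45*g^3 - 2*g^2 - 6*g - 1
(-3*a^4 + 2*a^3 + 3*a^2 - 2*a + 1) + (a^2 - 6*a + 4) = -3*a^4 + 2*a^3 + 4*a^2 - 8*a + 5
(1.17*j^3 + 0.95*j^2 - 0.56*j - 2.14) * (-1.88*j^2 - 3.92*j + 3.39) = -2.1996*j^5 - 6.3724*j^4 + 1.2951*j^3 + 9.4389*j^2 + 6.4904*j - 7.2546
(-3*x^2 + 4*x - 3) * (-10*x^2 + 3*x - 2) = 30*x^4 - 49*x^3 + 48*x^2 - 17*x + 6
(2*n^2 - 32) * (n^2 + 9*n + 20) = 2*n^4 + 18*n^3 + 8*n^2 - 288*n - 640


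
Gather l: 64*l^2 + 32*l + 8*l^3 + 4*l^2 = 8*l^3 + 68*l^2 + 32*l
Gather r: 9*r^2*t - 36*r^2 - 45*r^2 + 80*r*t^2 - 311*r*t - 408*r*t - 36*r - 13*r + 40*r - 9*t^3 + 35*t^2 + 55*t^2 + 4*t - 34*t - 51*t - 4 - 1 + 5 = r^2*(9*t - 81) + r*(80*t^2 - 719*t - 9) - 9*t^3 + 90*t^2 - 81*t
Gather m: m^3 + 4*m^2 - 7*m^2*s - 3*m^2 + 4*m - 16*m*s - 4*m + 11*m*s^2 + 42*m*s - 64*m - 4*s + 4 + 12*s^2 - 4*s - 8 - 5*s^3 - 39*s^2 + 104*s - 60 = m^3 + m^2*(1 - 7*s) + m*(11*s^2 + 26*s - 64) - 5*s^3 - 27*s^2 + 96*s - 64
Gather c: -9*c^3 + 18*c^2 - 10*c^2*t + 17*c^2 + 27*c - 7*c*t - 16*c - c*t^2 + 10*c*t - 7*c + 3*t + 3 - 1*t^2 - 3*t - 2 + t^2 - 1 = -9*c^3 + c^2*(35 - 10*t) + c*(-t^2 + 3*t + 4)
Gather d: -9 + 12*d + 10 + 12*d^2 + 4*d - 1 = 12*d^2 + 16*d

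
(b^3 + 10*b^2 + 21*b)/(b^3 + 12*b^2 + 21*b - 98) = b*(b + 3)/(b^2 + 5*b - 14)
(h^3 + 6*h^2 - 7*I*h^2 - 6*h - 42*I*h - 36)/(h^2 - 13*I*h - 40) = (h^3 + h^2*(6 - 7*I) + h*(-6 - 42*I) - 36)/(h^2 - 13*I*h - 40)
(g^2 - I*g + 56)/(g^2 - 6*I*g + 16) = (g + 7*I)/(g + 2*I)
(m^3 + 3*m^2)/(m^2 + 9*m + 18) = m^2/(m + 6)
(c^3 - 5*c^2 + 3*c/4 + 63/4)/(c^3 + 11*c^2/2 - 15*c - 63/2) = (c - 7/2)/(c + 7)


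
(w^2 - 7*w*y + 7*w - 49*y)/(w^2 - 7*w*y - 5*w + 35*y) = (w + 7)/(w - 5)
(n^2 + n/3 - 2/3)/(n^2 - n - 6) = (-n^2 - n/3 + 2/3)/(-n^2 + n + 6)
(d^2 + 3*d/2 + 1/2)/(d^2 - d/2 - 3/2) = (2*d + 1)/(2*d - 3)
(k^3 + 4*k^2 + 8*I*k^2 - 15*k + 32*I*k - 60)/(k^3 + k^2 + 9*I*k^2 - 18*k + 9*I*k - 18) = (k^2 + k*(4 + 5*I) + 20*I)/(k^2 + k*(1 + 6*I) + 6*I)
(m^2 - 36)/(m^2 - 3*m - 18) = (m + 6)/(m + 3)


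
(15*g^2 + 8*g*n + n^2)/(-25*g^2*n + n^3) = (-3*g - n)/(n*(5*g - n))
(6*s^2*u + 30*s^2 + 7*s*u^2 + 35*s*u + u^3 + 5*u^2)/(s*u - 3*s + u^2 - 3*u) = (6*s*u + 30*s + u^2 + 5*u)/(u - 3)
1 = 1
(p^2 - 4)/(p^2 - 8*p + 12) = (p + 2)/(p - 6)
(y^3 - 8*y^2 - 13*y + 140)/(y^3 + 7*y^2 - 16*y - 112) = (y^2 - 12*y + 35)/(y^2 + 3*y - 28)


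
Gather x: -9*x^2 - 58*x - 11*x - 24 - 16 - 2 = -9*x^2 - 69*x - 42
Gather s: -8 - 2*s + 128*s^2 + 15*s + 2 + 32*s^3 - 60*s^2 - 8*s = 32*s^3 + 68*s^2 + 5*s - 6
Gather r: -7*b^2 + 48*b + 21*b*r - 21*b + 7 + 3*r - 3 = -7*b^2 + 27*b + r*(21*b + 3) + 4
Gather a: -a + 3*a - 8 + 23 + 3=2*a + 18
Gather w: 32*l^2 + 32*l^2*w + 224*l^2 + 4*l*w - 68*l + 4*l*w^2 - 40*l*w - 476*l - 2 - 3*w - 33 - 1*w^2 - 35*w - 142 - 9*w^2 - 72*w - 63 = 256*l^2 - 544*l + w^2*(4*l - 10) + w*(32*l^2 - 36*l - 110) - 240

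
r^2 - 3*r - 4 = (r - 4)*(r + 1)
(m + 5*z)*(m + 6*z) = m^2 + 11*m*z + 30*z^2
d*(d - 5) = d^2 - 5*d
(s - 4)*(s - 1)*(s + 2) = s^3 - 3*s^2 - 6*s + 8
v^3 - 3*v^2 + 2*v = v*(v - 2)*(v - 1)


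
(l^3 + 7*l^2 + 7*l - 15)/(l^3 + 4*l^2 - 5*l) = (l + 3)/l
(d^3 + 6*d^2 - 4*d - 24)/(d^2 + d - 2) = (d^2 + 4*d - 12)/(d - 1)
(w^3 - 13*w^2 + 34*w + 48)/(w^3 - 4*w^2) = (w^3 - 13*w^2 + 34*w + 48)/(w^2*(w - 4))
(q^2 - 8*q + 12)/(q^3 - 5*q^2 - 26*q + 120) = (q - 2)/(q^2 + q - 20)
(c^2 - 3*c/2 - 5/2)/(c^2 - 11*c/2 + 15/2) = (c + 1)/(c - 3)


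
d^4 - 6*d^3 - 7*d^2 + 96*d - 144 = (d - 4)*(d - 3)^2*(d + 4)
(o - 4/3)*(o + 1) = o^2 - o/3 - 4/3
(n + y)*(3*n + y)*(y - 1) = 3*n^2*y - 3*n^2 + 4*n*y^2 - 4*n*y + y^3 - y^2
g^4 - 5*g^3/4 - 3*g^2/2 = g^2*(g - 2)*(g + 3/4)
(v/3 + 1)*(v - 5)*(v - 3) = v^3/3 - 5*v^2/3 - 3*v + 15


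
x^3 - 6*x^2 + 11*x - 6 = (x - 3)*(x - 2)*(x - 1)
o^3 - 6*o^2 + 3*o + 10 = (o - 5)*(o - 2)*(o + 1)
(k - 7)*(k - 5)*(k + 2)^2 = k^4 - 8*k^3 - 9*k^2 + 92*k + 140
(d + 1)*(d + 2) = d^2 + 3*d + 2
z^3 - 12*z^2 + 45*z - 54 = (z - 6)*(z - 3)^2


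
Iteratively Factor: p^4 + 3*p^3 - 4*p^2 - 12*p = (p + 3)*(p^3 - 4*p) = p*(p + 3)*(p^2 - 4) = p*(p - 2)*(p + 3)*(p + 2)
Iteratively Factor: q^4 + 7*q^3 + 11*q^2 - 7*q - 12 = (q - 1)*(q^3 + 8*q^2 + 19*q + 12) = (q - 1)*(q + 1)*(q^2 + 7*q + 12) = (q - 1)*(q + 1)*(q + 4)*(q + 3)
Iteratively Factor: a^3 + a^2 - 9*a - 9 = (a + 3)*(a^2 - 2*a - 3) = (a + 1)*(a + 3)*(a - 3)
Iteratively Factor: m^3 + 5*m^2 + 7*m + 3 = (m + 1)*(m^2 + 4*m + 3) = (m + 1)^2*(m + 3)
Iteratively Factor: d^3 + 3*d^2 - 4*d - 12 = (d - 2)*(d^2 + 5*d + 6) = (d - 2)*(d + 3)*(d + 2)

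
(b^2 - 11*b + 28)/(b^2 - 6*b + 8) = (b - 7)/(b - 2)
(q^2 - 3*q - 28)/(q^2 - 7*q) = (q + 4)/q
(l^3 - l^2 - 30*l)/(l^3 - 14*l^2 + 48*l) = (l + 5)/(l - 8)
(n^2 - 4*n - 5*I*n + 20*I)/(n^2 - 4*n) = (n - 5*I)/n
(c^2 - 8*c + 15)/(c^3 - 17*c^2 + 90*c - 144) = (c - 5)/(c^2 - 14*c + 48)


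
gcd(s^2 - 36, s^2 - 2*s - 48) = s + 6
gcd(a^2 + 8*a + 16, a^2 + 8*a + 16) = a^2 + 8*a + 16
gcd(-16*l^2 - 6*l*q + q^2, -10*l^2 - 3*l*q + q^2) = 2*l + q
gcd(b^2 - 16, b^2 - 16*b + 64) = 1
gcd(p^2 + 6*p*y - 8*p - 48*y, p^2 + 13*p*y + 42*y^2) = p + 6*y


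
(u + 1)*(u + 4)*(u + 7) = u^3 + 12*u^2 + 39*u + 28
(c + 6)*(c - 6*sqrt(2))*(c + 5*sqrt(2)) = c^3 - sqrt(2)*c^2 + 6*c^2 - 60*c - 6*sqrt(2)*c - 360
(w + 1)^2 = w^2 + 2*w + 1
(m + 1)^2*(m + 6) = m^3 + 8*m^2 + 13*m + 6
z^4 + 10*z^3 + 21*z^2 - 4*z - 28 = (z - 1)*(z + 2)^2*(z + 7)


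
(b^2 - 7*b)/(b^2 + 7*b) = (b - 7)/(b + 7)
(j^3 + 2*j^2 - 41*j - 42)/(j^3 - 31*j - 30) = (j + 7)/(j + 5)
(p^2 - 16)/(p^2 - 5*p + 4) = (p + 4)/(p - 1)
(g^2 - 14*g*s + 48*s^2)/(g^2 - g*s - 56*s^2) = (g - 6*s)/(g + 7*s)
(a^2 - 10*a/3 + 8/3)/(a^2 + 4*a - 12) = (a - 4/3)/(a + 6)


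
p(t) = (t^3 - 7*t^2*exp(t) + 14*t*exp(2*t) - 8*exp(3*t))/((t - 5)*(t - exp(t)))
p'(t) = (-7*t^2*exp(t) + 3*t^2 + 28*t*exp(2*t) - 14*t*exp(t) - 24*exp(3*t) + 14*exp(2*t))/((t - 5)*(t - exp(t))) + (exp(t) - 1)*(t^3 - 7*t^2*exp(t) + 14*t*exp(2*t) - 8*exp(3*t))/((t - 5)*(t - exp(t))^2) - (t^3 - 7*t^2*exp(t) + 14*t*exp(2*t) - 8*exp(3*t))/((t - 5)^2*(t - exp(t)))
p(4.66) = -253941.13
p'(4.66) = -1261490.48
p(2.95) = -1263.82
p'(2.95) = -3247.56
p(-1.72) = -0.75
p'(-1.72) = 0.21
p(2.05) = -132.67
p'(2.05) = -325.45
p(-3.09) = -1.29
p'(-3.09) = 0.53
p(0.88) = -8.38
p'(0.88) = -18.43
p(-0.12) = -1.36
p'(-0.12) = -1.76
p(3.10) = -1862.48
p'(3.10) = -4845.58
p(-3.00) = -1.24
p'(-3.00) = 0.52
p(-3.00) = -1.24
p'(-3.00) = 0.52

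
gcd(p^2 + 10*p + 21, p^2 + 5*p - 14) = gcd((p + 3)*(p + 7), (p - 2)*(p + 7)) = p + 7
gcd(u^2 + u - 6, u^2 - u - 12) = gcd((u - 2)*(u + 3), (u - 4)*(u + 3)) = u + 3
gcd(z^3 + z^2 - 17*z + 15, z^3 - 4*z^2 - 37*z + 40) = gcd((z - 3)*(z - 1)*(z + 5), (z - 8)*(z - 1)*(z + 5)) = z^2 + 4*z - 5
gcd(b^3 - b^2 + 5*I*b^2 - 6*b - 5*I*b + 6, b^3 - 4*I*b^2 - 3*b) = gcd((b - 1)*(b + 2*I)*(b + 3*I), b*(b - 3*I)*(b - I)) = 1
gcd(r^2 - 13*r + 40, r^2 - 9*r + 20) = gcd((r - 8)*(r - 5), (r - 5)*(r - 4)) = r - 5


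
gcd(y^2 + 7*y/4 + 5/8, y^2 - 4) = 1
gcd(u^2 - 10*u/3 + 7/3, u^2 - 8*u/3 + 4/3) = 1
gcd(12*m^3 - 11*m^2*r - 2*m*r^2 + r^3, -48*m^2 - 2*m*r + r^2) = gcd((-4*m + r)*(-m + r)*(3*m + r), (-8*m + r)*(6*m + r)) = 1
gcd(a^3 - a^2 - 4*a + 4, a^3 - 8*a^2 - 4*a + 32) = a^2 - 4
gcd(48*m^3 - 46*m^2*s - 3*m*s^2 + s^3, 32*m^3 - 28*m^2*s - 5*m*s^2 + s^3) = 8*m^2 - 9*m*s + s^2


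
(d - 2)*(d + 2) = d^2 - 4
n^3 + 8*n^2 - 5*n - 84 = (n - 3)*(n + 4)*(n + 7)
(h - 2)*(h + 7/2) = h^2 + 3*h/2 - 7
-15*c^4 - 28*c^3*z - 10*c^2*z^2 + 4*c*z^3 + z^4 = (-3*c + z)*(c + z)^2*(5*c + z)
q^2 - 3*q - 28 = (q - 7)*(q + 4)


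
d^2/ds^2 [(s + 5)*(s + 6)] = 2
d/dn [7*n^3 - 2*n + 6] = 21*n^2 - 2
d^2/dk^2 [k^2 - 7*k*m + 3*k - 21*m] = 2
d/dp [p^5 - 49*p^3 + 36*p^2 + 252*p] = 5*p^4 - 147*p^2 + 72*p + 252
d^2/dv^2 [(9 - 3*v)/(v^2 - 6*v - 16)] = 6*(v - 3)*(-3*v^2 + 18*v + 4*(v - 3)^2 + 48)/(-v^2 + 6*v + 16)^3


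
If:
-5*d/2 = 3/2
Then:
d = -3/5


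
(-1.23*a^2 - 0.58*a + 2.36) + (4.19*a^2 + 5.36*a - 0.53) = 2.96*a^2 + 4.78*a + 1.83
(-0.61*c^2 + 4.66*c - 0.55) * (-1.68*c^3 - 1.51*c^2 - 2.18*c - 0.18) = 1.0248*c^5 - 6.9077*c^4 - 4.7828*c^3 - 9.2185*c^2 + 0.3602*c + 0.099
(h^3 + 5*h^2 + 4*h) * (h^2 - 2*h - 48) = h^5 + 3*h^4 - 54*h^3 - 248*h^2 - 192*h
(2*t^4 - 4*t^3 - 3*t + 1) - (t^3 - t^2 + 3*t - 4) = 2*t^4 - 5*t^3 + t^2 - 6*t + 5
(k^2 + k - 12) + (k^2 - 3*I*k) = 2*k^2 + k - 3*I*k - 12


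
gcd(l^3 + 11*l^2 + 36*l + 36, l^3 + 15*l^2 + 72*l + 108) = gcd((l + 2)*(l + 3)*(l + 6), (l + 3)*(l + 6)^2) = l^2 + 9*l + 18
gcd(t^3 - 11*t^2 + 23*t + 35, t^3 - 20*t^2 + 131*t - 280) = t^2 - 12*t + 35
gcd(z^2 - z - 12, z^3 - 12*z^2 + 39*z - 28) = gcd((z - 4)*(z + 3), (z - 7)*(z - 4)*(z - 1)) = z - 4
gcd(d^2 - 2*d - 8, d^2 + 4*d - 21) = 1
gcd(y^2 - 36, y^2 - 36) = y^2 - 36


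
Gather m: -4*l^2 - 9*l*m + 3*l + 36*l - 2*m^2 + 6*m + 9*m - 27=-4*l^2 + 39*l - 2*m^2 + m*(15 - 9*l) - 27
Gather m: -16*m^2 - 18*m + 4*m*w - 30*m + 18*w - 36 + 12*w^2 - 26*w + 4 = -16*m^2 + m*(4*w - 48) + 12*w^2 - 8*w - 32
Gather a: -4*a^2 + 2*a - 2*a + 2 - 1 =1 - 4*a^2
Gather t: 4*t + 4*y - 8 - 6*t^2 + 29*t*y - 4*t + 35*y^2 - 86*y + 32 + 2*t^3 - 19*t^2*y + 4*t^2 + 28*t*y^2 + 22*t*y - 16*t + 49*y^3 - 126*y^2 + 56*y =2*t^3 + t^2*(-19*y - 2) + t*(28*y^2 + 51*y - 16) + 49*y^3 - 91*y^2 - 26*y + 24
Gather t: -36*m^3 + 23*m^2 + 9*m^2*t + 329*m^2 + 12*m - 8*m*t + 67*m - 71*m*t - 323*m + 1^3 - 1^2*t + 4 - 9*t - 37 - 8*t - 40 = -36*m^3 + 352*m^2 - 244*m + t*(9*m^2 - 79*m - 18) - 72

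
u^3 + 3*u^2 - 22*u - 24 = (u - 4)*(u + 1)*(u + 6)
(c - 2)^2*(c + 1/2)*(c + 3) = c^4 - c^3/2 - 17*c^2/2 + 8*c + 6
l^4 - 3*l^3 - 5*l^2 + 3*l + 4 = (l - 4)*(l - 1)*(l + 1)^2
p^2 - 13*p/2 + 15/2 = (p - 5)*(p - 3/2)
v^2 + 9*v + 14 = (v + 2)*(v + 7)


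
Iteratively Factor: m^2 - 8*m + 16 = (m - 4)*(m - 4)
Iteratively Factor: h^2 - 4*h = (h - 4)*(h)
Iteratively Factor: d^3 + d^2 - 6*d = (d - 2)*(d^2 + 3*d) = (d - 2)*(d + 3)*(d)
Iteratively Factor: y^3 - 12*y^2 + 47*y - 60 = (y - 3)*(y^2 - 9*y + 20) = (y - 5)*(y - 3)*(y - 4)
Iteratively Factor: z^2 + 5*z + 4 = (z + 4)*(z + 1)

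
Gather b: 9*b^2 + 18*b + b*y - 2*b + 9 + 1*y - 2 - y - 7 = 9*b^2 + b*(y + 16)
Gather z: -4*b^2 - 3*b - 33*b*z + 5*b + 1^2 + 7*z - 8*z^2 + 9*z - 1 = -4*b^2 + 2*b - 8*z^2 + z*(16 - 33*b)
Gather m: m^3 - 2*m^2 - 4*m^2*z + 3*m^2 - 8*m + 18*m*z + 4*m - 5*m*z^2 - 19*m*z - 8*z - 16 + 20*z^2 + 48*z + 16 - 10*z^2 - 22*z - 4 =m^3 + m^2*(1 - 4*z) + m*(-5*z^2 - z - 4) + 10*z^2 + 18*z - 4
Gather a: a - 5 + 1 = a - 4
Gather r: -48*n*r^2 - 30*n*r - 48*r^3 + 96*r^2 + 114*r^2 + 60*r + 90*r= -48*r^3 + r^2*(210 - 48*n) + r*(150 - 30*n)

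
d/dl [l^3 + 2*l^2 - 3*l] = 3*l^2 + 4*l - 3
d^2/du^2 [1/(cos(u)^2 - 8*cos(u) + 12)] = 2*(-2*sin(u)^4 + 9*sin(u)^2 - 63*cos(u) + 3*cos(3*u) + 45)/((cos(u) - 6)^3*(cos(u) - 2)^3)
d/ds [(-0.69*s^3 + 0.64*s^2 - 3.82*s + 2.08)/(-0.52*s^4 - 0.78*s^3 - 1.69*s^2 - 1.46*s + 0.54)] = (-0.3588*s^6 + 0.6656*s^5 - 4.2939*s^4 + 0.382000000000001*s^3 - 3.6408*s^2 + 7.7216*s + 0.974)/(0.2704*s^8 + 0.8112*s^7 + 2.366*s^6 + 4.1548*s^5 + 4.5721*s^4 + 4.0924*s^3 + 0.3064*s^2 - 1.5768*s + 0.2916)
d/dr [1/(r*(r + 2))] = 2*(-r - 1)/(r^2*(r^2 + 4*r + 4))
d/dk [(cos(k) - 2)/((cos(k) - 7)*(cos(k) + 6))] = (cos(k)^2 - 4*cos(k) + 44)*sin(k)/((cos(k) - 7)^2*(cos(k) + 6)^2)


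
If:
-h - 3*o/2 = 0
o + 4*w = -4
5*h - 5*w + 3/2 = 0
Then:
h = -39/25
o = 26/25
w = -63/50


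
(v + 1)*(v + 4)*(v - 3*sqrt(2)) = v^3 - 3*sqrt(2)*v^2 + 5*v^2 - 15*sqrt(2)*v + 4*v - 12*sqrt(2)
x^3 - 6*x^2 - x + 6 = (x - 6)*(x - 1)*(x + 1)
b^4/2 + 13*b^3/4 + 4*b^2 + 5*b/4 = b*(b/2 + 1/2)*(b + 1/2)*(b + 5)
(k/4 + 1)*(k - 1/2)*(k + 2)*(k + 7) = k^4/4 + 25*k^3/8 + 87*k^2/8 + 31*k/4 - 7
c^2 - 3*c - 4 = (c - 4)*(c + 1)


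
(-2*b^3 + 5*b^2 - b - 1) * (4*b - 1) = -8*b^4 + 22*b^3 - 9*b^2 - 3*b + 1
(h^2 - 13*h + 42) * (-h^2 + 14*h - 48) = -h^4 + 27*h^3 - 272*h^2 + 1212*h - 2016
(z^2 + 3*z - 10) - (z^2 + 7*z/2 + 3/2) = -z/2 - 23/2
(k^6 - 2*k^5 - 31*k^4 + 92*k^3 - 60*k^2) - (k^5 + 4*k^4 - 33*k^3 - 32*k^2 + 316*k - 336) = k^6 - 3*k^5 - 35*k^4 + 125*k^3 - 28*k^2 - 316*k + 336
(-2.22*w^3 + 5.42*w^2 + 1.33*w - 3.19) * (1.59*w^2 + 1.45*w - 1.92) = -3.5298*w^5 + 5.3988*w^4 + 14.2361*w^3 - 13.55*w^2 - 7.1791*w + 6.1248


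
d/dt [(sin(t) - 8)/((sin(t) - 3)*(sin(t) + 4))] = (16*sin(t) + cos(t)^2 - 5)*cos(t)/((sin(t) - 3)^2*(sin(t) + 4)^2)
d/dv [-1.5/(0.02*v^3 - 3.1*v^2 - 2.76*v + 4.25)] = (0.09*v^2 - 9.3*v - 4.14)/(0.02*v^3 - 3.1*v^2 - 2.76*v + 4.25)^2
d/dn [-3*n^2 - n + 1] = -6*n - 1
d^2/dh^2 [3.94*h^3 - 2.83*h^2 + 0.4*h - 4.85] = 23.64*h - 5.66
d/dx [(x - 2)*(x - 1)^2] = (x - 1)*(3*x - 5)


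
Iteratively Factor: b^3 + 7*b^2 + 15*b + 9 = (b + 3)*(b^2 + 4*b + 3) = (b + 3)^2*(b + 1)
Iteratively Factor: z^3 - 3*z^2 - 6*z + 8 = (z - 4)*(z^2 + z - 2) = (z - 4)*(z - 1)*(z + 2)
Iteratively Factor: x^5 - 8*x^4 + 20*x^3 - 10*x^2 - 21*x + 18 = (x + 1)*(x^4 - 9*x^3 + 29*x^2 - 39*x + 18) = (x - 1)*(x + 1)*(x^3 - 8*x^2 + 21*x - 18) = (x - 2)*(x - 1)*(x + 1)*(x^2 - 6*x + 9) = (x - 3)*(x - 2)*(x - 1)*(x + 1)*(x - 3)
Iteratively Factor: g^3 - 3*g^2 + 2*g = (g - 1)*(g^2 - 2*g) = (g - 2)*(g - 1)*(g)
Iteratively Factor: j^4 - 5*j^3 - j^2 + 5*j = (j)*(j^3 - 5*j^2 - j + 5) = j*(j + 1)*(j^2 - 6*j + 5) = j*(j - 1)*(j + 1)*(j - 5)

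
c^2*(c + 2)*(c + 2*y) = c^4 + 2*c^3*y + 2*c^3 + 4*c^2*y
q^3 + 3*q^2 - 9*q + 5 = (q - 1)^2*(q + 5)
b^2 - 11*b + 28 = (b - 7)*(b - 4)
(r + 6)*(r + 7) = r^2 + 13*r + 42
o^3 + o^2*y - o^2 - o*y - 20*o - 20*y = (o - 5)*(o + 4)*(o + y)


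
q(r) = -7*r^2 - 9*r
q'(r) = -14*r - 9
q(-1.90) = -8.17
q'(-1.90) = 17.60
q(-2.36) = -17.75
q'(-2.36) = 24.04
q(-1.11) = 1.37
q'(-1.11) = 6.54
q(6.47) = -351.26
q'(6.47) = -99.58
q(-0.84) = 2.62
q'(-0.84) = 2.76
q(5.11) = -228.77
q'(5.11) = -80.54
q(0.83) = -12.29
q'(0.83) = -20.62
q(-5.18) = -141.21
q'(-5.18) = 63.52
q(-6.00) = -198.00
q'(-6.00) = 75.00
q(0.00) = 0.00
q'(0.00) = -9.00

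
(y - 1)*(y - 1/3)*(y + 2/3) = y^3 - 2*y^2/3 - 5*y/9 + 2/9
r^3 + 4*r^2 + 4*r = r*(r + 2)^2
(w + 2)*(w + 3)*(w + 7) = w^3 + 12*w^2 + 41*w + 42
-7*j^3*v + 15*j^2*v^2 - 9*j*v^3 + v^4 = v*(-7*j + v)*(-j + v)^2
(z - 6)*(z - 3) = z^2 - 9*z + 18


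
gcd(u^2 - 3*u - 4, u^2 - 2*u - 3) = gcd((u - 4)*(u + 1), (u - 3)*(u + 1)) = u + 1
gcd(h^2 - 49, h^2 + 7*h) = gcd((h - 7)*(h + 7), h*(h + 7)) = h + 7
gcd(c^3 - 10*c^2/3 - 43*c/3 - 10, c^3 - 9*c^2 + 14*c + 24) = c^2 - 5*c - 6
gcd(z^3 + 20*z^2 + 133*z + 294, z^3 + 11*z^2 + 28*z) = z + 7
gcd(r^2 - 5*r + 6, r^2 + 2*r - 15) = r - 3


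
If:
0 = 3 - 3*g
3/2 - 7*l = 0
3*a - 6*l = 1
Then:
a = 16/21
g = 1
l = 3/14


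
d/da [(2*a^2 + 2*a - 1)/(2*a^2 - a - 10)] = 3*(-2*a^2 - 12*a - 7)/(4*a^4 - 4*a^3 - 39*a^2 + 20*a + 100)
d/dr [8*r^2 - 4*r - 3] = 16*r - 4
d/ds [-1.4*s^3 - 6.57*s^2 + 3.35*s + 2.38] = -4.2*s^2 - 13.14*s + 3.35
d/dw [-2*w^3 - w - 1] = -6*w^2 - 1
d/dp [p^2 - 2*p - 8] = 2*p - 2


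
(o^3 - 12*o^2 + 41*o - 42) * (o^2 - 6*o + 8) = o^5 - 18*o^4 + 121*o^3 - 384*o^2 + 580*o - 336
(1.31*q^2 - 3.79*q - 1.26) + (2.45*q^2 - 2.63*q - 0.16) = 3.76*q^2 - 6.42*q - 1.42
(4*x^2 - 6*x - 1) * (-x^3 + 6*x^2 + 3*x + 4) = -4*x^5 + 30*x^4 - 23*x^3 - 8*x^2 - 27*x - 4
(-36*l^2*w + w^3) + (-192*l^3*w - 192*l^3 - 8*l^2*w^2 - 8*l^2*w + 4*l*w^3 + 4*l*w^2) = -192*l^3*w - 192*l^3 - 8*l^2*w^2 - 44*l^2*w + 4*l*w^3 + 4*l*w^2 + w^3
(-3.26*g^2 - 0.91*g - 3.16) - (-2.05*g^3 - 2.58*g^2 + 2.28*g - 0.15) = 2.05*g^3 - 0.68*g^2 - 3.19*g - 3.01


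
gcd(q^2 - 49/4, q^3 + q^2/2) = 1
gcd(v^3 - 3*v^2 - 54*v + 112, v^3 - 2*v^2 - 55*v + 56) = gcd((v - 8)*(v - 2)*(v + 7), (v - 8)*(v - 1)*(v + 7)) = v^2 - v - 56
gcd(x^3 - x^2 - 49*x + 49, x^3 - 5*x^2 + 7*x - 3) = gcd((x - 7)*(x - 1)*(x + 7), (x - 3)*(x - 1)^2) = x - 1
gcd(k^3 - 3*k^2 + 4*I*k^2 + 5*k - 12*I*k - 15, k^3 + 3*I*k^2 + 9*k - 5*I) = k^2 + 4*I*k + 5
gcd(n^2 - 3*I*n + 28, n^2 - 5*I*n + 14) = n - 7*I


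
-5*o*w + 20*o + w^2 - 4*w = (-5*o + w)*(w - 4)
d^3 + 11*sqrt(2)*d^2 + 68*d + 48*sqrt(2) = (d + sqrt(2))*(d + 4*sqrt(2))*(d + 6*sqrt(2))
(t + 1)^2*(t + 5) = t^3 + 7*t^2 + 11*t + 5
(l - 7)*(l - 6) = l^2 - 13*l + 42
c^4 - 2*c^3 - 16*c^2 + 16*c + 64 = (c - 4)*(c + 2)*(c - 2*sqrt(2))*(c + 2*sqrt(2))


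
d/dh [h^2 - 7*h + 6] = 2*h - 7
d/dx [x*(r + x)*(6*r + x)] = 6*r^2 + 14*r*x + 3*x^2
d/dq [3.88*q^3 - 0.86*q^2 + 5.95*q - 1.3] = 11.64*q^2 - 1.72*q + 5.95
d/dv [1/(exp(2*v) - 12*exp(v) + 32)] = 2*(6 - exp(v))*exp(v)/(exp(2*v) - 12*exp(v) + 32)^2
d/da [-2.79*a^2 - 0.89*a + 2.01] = -5.58*a - 0.89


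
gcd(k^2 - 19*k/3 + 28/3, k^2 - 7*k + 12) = k - 4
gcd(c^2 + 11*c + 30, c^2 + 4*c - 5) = c + 5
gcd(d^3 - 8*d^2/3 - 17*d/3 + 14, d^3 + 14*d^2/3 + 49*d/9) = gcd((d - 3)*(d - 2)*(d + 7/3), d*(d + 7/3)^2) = d + 7/3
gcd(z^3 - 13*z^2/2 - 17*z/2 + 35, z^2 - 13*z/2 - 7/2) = z - 7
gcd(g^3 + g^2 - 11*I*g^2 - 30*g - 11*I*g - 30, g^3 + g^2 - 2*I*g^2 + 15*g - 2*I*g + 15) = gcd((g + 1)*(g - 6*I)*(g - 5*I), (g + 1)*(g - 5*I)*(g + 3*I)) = g^2 + g*(1 - 5*I) - 5*I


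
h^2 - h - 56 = (h - 8)*(h + 7)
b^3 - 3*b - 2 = (b - 2)*(b + 1)^2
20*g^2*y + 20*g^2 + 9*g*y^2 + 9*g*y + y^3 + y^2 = (4*g + y)*(5*g + y)*(y + 1)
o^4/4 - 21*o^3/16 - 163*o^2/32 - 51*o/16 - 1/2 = (o/4 + 1/2)*(o - 8)*(o + 1/4)*(o + 1/2)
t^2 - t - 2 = (t - 2)*(t + 1)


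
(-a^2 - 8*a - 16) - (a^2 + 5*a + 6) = -2*a^2 - 13*a - 22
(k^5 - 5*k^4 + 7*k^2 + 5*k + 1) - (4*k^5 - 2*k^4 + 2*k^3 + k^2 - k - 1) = -3*k^5 - 3*k^4 - 2*k^3 + 6*k^2 + 6*k + 2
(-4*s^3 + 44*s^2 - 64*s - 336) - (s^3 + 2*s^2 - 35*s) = -5*s^3 + 42*s^2 - 29*s - 336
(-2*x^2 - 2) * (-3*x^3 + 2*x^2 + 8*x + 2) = 6*x^5 - 4*x^4 - 10*x^3 - 8*x^2 - 16*x - 4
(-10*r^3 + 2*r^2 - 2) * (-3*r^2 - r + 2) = 30*r^5 + 4*r^4 - 22*r^3 + 10*r^2 + 2*r - 4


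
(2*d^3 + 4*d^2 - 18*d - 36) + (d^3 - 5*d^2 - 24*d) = 3*d^3 - d^2 - 42*d - 36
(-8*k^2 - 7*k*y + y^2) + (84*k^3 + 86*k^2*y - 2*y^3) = 84*k^3 + 86*k^2*y - 8*k^2 - 7*k*y - 2*y^3 + y^2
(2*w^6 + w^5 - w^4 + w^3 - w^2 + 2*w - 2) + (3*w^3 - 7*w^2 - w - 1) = 2*w^6 + w^5 - w^4 + 4*w^3 - 8*w^2 + w - 3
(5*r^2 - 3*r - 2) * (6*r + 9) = 30*r^3 + 27*r^2 - 39*r - 18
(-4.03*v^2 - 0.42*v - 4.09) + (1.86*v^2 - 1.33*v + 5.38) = -2.17*v^2 - 1.75*v + 1.29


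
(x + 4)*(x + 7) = x^2 + 11*x + 28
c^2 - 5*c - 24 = (c - 8)*(c + 3)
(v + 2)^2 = v^2 + 4*v + 4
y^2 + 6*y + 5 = (y + 1)*(y + 5)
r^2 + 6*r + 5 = (r + 1)*(r + 5)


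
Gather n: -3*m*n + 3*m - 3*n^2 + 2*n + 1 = 3*m - 3*n^2 + n*(2 - 3*m) + 1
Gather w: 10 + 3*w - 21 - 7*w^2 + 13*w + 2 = -7*w^2 + 16*w - 9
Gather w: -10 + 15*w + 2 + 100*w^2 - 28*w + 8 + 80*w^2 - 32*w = 180*w^2 - 45*w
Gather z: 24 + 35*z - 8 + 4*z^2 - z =4*z^2 + 34*z + 16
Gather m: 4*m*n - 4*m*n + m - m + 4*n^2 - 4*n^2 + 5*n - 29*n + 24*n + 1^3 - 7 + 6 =0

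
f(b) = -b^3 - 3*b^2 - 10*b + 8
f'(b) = -3*b^2 - 6*b - 10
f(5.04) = -246.63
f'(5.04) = -116.44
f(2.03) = -33.03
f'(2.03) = -34.54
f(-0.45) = 11.98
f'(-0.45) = -7.91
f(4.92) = -232.91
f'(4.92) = -112.14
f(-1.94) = 23.41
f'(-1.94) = -9.65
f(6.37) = -435.91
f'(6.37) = -169.95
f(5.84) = -351.89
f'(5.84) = -147.36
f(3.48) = -105.28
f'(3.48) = -67.21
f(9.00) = -1054.00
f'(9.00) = -307.00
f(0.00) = 8.00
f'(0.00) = -10.00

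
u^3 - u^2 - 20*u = u*(u - 5)*(u + 4)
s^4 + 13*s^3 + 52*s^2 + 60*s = s*(s + 2)*(s + 5)*(s + 6)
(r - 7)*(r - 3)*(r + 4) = r^3 - 6*r^2 - 19*r + 84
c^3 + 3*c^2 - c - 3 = (c - 1)*(c + 1)*(c + 3)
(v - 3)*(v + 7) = v^2 + 4*v - 21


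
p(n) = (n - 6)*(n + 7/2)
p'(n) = 2*n - 5/2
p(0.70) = -22.26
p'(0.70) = -1.10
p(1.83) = -22.23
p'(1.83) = 1.16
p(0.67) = -22.23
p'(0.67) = -1.16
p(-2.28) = -10.10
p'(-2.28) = -7.06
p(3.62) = -16.95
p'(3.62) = 4.74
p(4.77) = -10.17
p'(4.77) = 7.04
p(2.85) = -20.00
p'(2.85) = 3.20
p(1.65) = -22.40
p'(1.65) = 0.80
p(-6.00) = 30.00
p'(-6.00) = -14.50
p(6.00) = 0.00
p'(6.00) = 9.50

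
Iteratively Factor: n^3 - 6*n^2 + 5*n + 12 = (n + 1)*(n^2 - 7*n + 12) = (n - 4)*(n + 1)*(n - 3)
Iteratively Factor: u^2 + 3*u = (u)*(u + 3)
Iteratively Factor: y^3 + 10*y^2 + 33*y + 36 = (y + 3)*(y^2 + 7*y + 12) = (y + 3)*(y + 4)*(y + 3)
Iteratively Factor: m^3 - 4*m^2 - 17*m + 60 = (m - 3)*(m^2 - m - 20) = (m - 3)*(m + 4)*(m - 5)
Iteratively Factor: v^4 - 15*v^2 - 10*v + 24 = (v - 4)*(v^3 + 4*v^2 + v - 6) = (v - 4)*(v + 2)*(v^2 + 2*v - 3) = (v - 4)*(v - 1)*(v + 2)*(v + 3)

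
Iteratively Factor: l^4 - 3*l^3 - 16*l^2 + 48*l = (l - 3)*(l^3 - 16*l) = (l - 4)*(l - 3)*(l^2 + 4*l) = (l - 4)*(l - 3)*(l + 4)*(l)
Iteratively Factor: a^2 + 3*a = (a)*(a + 3)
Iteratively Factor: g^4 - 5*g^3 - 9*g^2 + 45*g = (g + 3)*(g^3 - 8*g^2 + 15*g) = (g - 3)*(g + 3)*(g^2 - 5*g) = (g - 5)*(g - 3)*(g + 3)*(g)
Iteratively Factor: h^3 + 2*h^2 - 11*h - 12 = (h + 4)*(h^2 - 2*h - 3) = (h + 1)*(h + 4)*(h - 3)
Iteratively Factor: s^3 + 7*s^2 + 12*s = (s + 4)*(s^2 + 3*s) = s*(s + 4)*(s + 3)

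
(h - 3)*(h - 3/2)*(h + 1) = h^3 - 7*h^2/2 + 9/2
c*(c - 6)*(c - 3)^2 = c^4 - 12*c^3 + 45*c^2 - 54*c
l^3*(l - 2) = l^4 - 2*l^3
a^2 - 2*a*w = a*(a - 2*w)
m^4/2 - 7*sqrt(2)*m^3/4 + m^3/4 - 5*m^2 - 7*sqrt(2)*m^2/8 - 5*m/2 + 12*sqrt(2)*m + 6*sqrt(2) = (m/2 + sqrt(2))*(m + 1/2)*(m - 4*sqrt(2))*(m - 3*sqrt(2)/2)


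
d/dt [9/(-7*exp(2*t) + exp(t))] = 9*(14*exp(t) - 1)*exp(-t)/(7*exp(t) - 1)^2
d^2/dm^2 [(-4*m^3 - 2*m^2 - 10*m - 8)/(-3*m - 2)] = 8*(9*m^3 + 18*m^2 + 12*m + 5)/(27*m^3 + 54*m^2 + 36*m + 8)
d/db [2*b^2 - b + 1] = 4*b - 1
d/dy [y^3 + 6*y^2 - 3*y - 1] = 3*y^2 + 12*y - 3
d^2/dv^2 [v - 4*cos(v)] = 4*cos(v)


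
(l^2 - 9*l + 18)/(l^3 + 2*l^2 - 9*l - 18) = (l - 6)/(l^2 + 5*l + 6)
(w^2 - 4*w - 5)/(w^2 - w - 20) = (w + 1)/(w + 4)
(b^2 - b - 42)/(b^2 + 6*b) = (b - 7)/b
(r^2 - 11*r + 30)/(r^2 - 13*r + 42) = (r - 5)/(r - 7)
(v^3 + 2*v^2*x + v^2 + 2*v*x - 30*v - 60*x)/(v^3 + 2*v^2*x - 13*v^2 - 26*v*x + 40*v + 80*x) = (v + 6)/(v - 8)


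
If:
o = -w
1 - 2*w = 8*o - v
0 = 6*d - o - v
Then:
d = -7*w/6 - 1/6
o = -w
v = -6*w - 1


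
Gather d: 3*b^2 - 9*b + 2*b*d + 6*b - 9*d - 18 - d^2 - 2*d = 3*b^2 - 3*b - d^2 + d*(2*b - 11) - 18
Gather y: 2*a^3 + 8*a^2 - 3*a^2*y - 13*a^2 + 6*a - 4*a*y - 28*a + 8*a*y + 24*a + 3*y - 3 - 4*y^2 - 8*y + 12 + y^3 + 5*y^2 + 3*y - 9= 2*a^3 - 5*a^2 + 2*a + y^3 + y^2 + y*(-3*a^2 + 4*a - 2)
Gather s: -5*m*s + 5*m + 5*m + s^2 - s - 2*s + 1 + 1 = 10*m + s^2 + s*(-5*m - 3) + 2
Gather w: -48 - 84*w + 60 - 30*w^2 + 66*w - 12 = -30*w^2 - 18*w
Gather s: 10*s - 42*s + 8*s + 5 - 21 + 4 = -24*s - 12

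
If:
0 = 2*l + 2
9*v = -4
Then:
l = -1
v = -4/9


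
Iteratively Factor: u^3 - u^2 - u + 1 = (u + 1)*(u^2 - 2*u + 1) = (u - 1)*(u + 1)*(u - 1)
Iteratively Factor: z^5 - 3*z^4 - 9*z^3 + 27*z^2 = (z - 3)*(z^4 - 9*z^2) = (z - 3)^2*(z^3 + 3*z^2) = z*(z - 3)^2*(z^2 + 3*z) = z^2*(z - 3)^2*(z + 3)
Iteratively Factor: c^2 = (c)*(c)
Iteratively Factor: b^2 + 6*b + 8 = (b + 2)*(b + 4)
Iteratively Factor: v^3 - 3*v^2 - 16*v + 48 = (v - 4)*(v^2 + v - 12) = (v - 4)*(v - 3)*(v + 4)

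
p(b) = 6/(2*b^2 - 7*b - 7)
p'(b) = 6*(7 - 4*b)/(2*b^2 - 7*b - 7)^2 = 6*(7 - 4*b)/(-2*b^2 + 7*b + 7)^2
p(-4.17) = 0.11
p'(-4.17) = 0.04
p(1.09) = -0.49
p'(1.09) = 0.11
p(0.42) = -0.63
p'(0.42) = 0.35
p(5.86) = 0.29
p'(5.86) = -0.23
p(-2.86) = 0.20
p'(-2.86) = 0.13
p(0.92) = -0.51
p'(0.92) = 0.14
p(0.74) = -0.54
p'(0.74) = 0.20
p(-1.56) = 0.68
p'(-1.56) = 1.03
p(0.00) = -0.86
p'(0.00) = 0.86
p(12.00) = 0.03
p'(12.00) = -0.00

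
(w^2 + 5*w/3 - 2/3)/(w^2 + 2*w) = (w - 1/3)/w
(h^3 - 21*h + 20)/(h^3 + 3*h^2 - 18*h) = (h^3 - 21*h + 20)/(h*(h^2 + 3*h - 18))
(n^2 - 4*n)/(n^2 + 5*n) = (n - 4)/(n + 5)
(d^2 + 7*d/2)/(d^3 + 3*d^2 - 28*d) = (d + 7/2)/(d^2 + 3*d - 28)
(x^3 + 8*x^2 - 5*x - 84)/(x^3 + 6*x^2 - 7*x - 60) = (x + 7)/(x + 5)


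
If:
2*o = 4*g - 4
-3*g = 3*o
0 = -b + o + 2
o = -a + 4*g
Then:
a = 10/3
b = 4/3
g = 2/3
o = -2/3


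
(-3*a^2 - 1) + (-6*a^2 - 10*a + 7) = -9*a^2 - 10*a + 6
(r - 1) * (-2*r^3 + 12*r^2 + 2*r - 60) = -2*r^4 + 14*r^3 - 10*r^2 - 62*r + 60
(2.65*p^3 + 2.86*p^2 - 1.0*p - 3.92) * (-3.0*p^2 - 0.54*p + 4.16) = -7.95*p^5 - 10.011*p^4 + 12.4796*p^3 + 24.1976*p^2 - 2.0432*p - 16.3072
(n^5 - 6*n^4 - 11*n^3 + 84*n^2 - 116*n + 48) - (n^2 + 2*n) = n^5 - 6*n^4 - 11*n^3 + 83*n^2 - 118*n + 48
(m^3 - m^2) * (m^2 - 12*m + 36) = m^5 - 13*m^4 + 48*m^3 - 36*m^2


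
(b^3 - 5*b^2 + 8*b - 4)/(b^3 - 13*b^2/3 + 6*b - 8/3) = 3*(b - 2)/(3*b - 4)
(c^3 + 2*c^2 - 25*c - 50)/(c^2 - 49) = (c^3 + 2*c^2 - 25*c - 50)/(c^2 - 49)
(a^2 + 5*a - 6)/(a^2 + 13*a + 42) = (a - 1)/(a + 7)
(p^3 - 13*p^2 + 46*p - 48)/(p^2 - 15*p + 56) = (p^2 - 5*p + 6)/(p - 7)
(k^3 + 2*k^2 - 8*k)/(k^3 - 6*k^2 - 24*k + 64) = k/(k - 8)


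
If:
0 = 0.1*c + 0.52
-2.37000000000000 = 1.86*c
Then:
No Solution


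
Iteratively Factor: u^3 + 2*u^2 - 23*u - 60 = (u - 5)*(u^2 + 7*u + 12) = (u - 5)*(u + 4)*(u + 3)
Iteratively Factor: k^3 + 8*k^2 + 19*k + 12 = (k + 4)*(k^2 + 4*k + 3) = (k + 3)*(k + 4)*(k + 1)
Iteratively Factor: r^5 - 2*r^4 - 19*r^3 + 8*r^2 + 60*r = (r - 5)*(r^4 + 3*r^3 - 4*r^2 - 12*r) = (r - 5)*(r - 2)*(r^3 + 5*r^2 + 6*r) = (r - 5)*(r - 2)*(r + 2)*(r^2 + 3*r) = r*(r - 5)*(r - 2)*(r + 2)*(r + 3)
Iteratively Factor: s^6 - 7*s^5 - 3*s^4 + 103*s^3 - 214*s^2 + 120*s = (s - 1)*(s^5 - 6*s^4 - 9*s^3 + 94*s^2 - 120*s) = (s - 3)*(s - 1)*(s^4 - 3*s^3 - 18*s^2 + 40*s) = (s - 5)*(s - 3)*(s - 1)*(s^3 + 2*s^2 - 8*s) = (s - 5)*(s - 3)*(s - 1)*(s + 4)*(s^2 - 2*s) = (s - 5)*(s - 3)*(s - 2)*(s - 1)*(s + 4)*(s)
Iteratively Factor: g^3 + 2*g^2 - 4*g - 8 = (g + 2)*(g^2 - 4) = (g - 2)*(g + 2)*(g + 2)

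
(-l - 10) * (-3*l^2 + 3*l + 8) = 3*l^3 + 27*l^2 - 38*l - 80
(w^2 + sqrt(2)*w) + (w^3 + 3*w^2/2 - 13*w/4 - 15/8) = w^3 + 5*w^2/2 - 13*w/4 + sqrt(2)*w - 15/8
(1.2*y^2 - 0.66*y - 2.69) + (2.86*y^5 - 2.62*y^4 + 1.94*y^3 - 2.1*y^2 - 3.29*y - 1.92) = 2.86*y^5 - 2.62*y^4 + 1.94*y^3 - 0.9*y^2 - 3.95*y - 4.61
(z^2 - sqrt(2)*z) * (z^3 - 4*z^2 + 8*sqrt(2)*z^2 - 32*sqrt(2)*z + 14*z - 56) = z^5 - 4*z^4 + 7*sqrt(2)*z^4 - 28*sqrt(2)*z^3 - 2*z^3 - 14*sqrt(2)*z^2 + 8*z^2 + 56*sqrt(2)*z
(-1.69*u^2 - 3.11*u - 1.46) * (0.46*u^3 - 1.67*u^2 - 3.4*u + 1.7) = -0.7774*u^5 + 1.3917*u^4 + 10.2681*u^3 + 10.1392*u^2 - 0.323*u - 2.482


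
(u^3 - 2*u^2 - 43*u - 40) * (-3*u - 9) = -3*u^4 - 3*u^3 + 147*u^2 + 507*u + 360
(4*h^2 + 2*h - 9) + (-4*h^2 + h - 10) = 3*h - 19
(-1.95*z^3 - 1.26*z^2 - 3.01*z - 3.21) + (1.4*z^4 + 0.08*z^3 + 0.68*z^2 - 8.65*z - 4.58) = 1.4*z^4 - 1.87*z^3 - 0.58*z^2 - 11.66*z - 7.79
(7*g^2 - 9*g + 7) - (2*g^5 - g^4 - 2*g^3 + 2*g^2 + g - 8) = -2*g^5 + g^4 + 2*g^3 + 5*g^2 - 10*g + 15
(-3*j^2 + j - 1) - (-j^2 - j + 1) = -2*j^2 + 2*j - 2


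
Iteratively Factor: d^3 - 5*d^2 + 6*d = (d - 3)*(d^2 - 2*d) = d*(d - 3)*(d - 2)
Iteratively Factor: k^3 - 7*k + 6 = (k - 1)*(k^2 + k - 6) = (k - 2)*(k - 1)*(k + 3)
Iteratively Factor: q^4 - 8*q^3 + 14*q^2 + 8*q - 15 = (q - 3)*(q^3 - 5*q^2 - q + 5) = (q - 5)*(q - 3)*(q^2 - 1) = (q - 5)*(q - 3)*(q - 1)*(q + 1)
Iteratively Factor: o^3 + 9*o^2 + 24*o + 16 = (o + 1)*(o^2 + 8*o + 16) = (o + 1)*(o + 4)*(o + 4)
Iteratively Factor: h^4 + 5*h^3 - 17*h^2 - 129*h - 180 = (h + 4)*(h^3 + h^2 - 21*h - 45) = (h + 3)*(h + 4)*(h^2 - 2*h - 15) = (h + 3)^2*(h + 4)*(h - 5)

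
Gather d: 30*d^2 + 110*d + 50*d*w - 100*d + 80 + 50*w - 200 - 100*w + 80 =30*d^2 + d*(50*w + 10) - 50*w - 40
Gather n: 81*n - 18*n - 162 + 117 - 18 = 63*n - 63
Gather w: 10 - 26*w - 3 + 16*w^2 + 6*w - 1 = 16*w^2 - 20*w + 6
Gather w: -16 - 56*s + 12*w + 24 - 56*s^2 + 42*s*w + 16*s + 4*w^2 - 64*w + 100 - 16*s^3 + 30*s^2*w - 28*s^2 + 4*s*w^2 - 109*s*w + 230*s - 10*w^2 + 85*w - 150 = -16*s^3 - 84*s^2 + 190*s + w^2*(4*s - 6) + w*(30*s^2 - 67*s + 33) - 42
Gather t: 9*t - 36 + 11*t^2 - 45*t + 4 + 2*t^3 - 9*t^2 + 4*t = 2*t^3 + 2*t^2 - 32*t - 32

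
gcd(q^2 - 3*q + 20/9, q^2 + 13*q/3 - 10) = q - 5/3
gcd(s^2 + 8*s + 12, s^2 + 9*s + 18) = s + 6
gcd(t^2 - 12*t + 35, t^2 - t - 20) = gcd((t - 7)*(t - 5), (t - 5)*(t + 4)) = t - 5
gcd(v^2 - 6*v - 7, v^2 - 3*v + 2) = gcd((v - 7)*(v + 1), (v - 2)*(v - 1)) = 1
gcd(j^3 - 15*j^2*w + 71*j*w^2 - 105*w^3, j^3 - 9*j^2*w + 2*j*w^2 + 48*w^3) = -j + 3*w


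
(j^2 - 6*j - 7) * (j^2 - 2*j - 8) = j^4 - 8*j^3 - 3*j^2 + 62*j + 56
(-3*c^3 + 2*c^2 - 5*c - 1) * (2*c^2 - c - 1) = -6*c^5 + 7*c^4 - 9*c^3 + c^2 + 6*c + 1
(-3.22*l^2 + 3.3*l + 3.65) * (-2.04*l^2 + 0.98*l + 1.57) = 6.5688*l^4 - 9.8876*l^3 - 9.2674*l^2 + 8.758*l + 5.7305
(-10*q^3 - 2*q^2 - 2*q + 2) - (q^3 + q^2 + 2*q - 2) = -11*q^3 - 3*q^2 - 4*q + 4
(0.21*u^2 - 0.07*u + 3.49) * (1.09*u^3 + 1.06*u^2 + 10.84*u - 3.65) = 0.2289*u^5 + 0.1463*u^4 + 6.0063*u^3 + 2.1741*u^2 + 38.0871*u - 12.7385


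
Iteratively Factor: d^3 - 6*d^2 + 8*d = (d)*(d^2 - 6*d + 8) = d*(d - 4)*(d - 2)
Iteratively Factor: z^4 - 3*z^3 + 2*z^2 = (z - 1)*(z^3 - 2*z^2) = (z - 2)*(z - 1)*(z^2) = z*(z - 2)*(z - 1)*(z)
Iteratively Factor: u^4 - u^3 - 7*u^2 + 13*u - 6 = (u + 3)*(u^3 - 4*u^2 + 5*u - 2) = (u - 1)*(u + 3)*(u^2 - 3*u + 2) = (u - 2)*(u - 1)*(u + 3)*(u - 1)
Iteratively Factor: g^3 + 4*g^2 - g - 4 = (g + 1)*(g^2 + 3*g - 4) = (g + 1)*(g + 4)*(g - 1)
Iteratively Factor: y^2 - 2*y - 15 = (y - 5)*(y + 3)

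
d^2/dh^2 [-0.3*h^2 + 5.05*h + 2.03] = -0.600000000000000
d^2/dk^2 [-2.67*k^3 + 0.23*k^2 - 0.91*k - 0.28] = 0.46 - 16.02*k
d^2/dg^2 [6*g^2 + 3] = 12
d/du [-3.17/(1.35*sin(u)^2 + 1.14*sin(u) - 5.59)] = (8.559*sin(u) + 3.6138)*cos(u)/(1.35*sin(u)^2 + 1.14*sin(u) - 5.59)^2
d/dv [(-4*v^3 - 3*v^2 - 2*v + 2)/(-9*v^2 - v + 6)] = (36*v^4 + 8*v^3 - 87*v^2 - 10)/(81*v^4 + 18*v^3 - 107*v^2 - 12*v + 36)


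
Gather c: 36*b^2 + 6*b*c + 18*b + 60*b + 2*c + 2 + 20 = 36*b^2 + 78*b + c*(6*b + 2) + 22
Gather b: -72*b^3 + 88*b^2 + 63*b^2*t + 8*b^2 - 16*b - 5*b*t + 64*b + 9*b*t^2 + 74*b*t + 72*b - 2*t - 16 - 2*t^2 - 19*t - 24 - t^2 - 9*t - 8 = -72*b^3 + b^2*(63*t + 96) + b*(9*t^2 + 69*t + 120) - 3*t^2 - 30*t - 48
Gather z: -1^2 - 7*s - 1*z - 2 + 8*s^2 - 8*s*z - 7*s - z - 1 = 8*s^2 - 14*s + z*(-8*s - 2) - 4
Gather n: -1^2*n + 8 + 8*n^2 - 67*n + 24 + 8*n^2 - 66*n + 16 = 16*n^2 - 134*n + 48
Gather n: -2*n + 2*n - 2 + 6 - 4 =0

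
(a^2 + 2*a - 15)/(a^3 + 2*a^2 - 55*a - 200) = (a - 3)/(a^2 - 3*a - 40)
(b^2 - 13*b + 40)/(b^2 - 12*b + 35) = (b - 8)/(b - 7)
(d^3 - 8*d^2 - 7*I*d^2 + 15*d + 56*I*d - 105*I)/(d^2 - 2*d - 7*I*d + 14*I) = (d^2 - 8*d + 15)/(d - 2)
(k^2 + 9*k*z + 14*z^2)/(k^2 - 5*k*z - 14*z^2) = (-k - 7*z)/(-k + 7*z)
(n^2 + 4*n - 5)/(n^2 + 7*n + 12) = (n^2 + 4*n - 5)/(n^2 + 7*n + 12)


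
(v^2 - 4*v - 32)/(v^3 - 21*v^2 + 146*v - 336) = (v + 4)/(v^2 - 13*v + 42)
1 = 1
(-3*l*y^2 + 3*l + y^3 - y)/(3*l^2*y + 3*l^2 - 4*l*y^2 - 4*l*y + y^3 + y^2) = (y - 1)/(-l + y)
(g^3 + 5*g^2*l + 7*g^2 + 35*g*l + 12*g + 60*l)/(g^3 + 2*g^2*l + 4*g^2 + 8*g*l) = (g^2 + 5*g*l + 3*g + 15*l)/(g*(g + 2*l))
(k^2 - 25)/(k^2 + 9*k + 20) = (k - 5)/(k + 4)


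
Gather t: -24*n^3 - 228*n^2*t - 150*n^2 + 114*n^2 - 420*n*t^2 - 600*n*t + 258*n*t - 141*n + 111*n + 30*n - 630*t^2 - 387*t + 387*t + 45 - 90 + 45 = -24*n^3 - 36*n^2 + t^2*(-420*n - 630) + t*(-228*n^2 - 342*n)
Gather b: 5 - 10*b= 5 - 10*b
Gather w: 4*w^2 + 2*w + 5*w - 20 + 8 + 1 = 4*w^2 + 7*w - 11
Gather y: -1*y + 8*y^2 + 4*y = 8*y^2 + 3*y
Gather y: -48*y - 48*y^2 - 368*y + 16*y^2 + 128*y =-32*y^2 - 288*y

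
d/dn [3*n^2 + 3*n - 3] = 6*n + 3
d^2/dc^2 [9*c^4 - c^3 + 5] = 6*c*(18*c - 1)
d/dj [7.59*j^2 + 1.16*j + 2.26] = 15.18*j + 1.16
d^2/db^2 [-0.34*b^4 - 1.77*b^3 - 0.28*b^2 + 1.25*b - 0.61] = -4.08*b^2 - 10.62*b - 0.56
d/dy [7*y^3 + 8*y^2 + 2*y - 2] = 21*y^2 + 16*y + 2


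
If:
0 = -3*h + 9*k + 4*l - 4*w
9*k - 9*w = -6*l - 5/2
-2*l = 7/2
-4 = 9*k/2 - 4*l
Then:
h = -47/9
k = -22/9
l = -7/4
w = -10/3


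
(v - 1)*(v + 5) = v^2 + 4*v - 5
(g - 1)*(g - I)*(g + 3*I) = g^3 - g^2 + 2*I*g^2 + 3*g - 2*I*g - 3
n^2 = n^2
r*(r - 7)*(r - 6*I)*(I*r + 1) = I*r^4 + 7*r^3 - 7*I*r^3 - 49*r^2 - 6*I*r^2 + 42*I*r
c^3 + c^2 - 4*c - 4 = (c - 2)*(c + 1)*(c + 2)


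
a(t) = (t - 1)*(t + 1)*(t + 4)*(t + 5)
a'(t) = (t - 1)*(t + 1)*(t + 4) + (t - 1)*(t + 1)*(t + 5) + (t - 1)*(t + 4)*(t + 5) + (t + 1)*(t + 4)*(t + 5) = 4*t^3 + 27*t^2 + 38*t - 9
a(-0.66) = -8.18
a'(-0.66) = -23.47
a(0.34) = -20.50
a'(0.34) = 7.20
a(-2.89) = 17.22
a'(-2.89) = 10.14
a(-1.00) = 0.00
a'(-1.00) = -24.00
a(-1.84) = 16.28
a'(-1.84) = -12.43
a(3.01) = 452.58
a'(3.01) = 459.09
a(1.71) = 73.72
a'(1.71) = 154.93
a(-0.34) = -15.08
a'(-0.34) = -18.96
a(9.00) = 14560.00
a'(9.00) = 5436.00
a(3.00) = 448.00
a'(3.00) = 456.00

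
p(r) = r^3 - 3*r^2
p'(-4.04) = 73.20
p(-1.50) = -10.12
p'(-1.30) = 12.87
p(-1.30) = -7.27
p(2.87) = -1.07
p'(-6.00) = 144.00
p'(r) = 3*r^2 - 6*r = 3*r*(r - 2)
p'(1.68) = -1.61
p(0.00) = 0.00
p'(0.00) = 0.00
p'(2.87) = 7.49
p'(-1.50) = 15.75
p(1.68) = -3.73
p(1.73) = -3.80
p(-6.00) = -324.00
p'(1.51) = -2.22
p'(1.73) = -1.40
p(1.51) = -3.40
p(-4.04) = -114.90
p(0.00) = 0.00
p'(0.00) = 0.00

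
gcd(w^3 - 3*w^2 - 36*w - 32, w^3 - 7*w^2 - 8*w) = w^2 - 7*w - 8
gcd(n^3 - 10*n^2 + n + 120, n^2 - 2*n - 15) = n^2 - 2*n - 15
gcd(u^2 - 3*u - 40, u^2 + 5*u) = u + 5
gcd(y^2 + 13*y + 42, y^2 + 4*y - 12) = y + 6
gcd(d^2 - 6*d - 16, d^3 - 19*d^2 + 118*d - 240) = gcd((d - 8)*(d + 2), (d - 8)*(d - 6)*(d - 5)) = d - 8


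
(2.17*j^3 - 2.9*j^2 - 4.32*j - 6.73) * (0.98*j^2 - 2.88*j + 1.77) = 2.1266*j^5 - 9.0916*j^4 + 7.9593*j^3 + 0.713200000000001*j^2 + 11.736*j - 11.9121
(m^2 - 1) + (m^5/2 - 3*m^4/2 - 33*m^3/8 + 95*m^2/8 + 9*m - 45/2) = m^5/2 - 3*m^4/2 - 33*m^3/8 + 103*m^2/8 + 9*m - 47/2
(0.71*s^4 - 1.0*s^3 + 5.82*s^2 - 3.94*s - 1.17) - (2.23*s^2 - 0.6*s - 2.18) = 0.71*s^4 - 1.0*s^3 + 3.59*s^2 - 3.34*s + 1.01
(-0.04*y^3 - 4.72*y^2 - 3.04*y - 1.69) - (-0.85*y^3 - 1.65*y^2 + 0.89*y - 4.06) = 0.81*y^3 - 3.07*y^2 - 3.93*y + 2.37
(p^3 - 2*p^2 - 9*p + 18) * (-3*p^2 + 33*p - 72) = -3*p^5 + 39*p^4 - 111*p^3 - 207*p^2 + 1242*p - 1296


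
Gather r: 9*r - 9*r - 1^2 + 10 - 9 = 0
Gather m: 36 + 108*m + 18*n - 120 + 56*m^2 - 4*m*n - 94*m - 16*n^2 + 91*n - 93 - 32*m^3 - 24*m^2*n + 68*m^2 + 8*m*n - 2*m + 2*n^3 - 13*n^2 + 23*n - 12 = -32*m^3 + m^2*(124 - 24*n) + m*(4*n + 12) + 2*n^3 - 29*n^2 + 132*n - 189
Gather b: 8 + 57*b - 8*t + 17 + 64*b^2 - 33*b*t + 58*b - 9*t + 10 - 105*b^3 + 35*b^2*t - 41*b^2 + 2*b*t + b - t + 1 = -105*b^3 + b^2*(35*t + 23) + b*(116 - 31*t) - 18*t + 36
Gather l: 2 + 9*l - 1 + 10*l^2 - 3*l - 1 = 10*l^2 + 6*l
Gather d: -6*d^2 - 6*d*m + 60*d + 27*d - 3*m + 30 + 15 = -6*d^2 + d*(87 - 6*m) - 3*m + 45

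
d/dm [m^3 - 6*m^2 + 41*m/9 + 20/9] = 3*m^2 - 12*m + 41/9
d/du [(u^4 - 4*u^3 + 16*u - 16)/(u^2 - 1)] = 2*(u^5 - 2*u^4 - 2*u^3 - 2*u^2 + 16*u - 8)/(u^4 - 2*u^2 + 1)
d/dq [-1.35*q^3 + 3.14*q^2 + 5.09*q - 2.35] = -4.05*q^2 + 6.28*q + 5.09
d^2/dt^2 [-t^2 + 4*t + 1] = -2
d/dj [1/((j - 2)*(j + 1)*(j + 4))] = (-(j - 2)*(j + 1) - (j - 2)*(j + 4) - (j + 1)*(j + 4))/((j - 2)^2*(j + 1)^2*(j + 4)^2)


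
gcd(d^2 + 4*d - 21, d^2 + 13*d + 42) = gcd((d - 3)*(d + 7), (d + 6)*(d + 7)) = d + 7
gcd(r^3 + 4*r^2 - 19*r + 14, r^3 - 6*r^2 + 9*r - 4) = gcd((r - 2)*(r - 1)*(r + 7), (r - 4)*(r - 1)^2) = r - 1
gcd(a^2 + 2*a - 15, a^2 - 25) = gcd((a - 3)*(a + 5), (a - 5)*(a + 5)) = a + 5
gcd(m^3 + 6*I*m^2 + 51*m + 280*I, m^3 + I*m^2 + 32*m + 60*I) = m + 5*I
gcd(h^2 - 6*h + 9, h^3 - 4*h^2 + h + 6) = h - 3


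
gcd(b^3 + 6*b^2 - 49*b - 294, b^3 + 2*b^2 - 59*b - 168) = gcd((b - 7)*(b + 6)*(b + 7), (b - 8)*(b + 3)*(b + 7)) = b + 7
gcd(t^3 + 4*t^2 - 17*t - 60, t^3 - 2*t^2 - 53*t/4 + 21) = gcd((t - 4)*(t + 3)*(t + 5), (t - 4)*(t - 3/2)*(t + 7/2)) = t - 4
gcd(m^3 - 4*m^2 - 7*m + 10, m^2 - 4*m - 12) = m + 2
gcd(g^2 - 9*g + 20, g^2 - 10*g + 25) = g - 5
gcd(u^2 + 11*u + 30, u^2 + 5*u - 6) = u + 6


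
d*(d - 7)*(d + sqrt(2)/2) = d^3 - 7*d^2 + sqrt(2)*d^2/2 - 7*sqrt(2)*d/2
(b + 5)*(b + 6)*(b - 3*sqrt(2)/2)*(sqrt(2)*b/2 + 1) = sqrt(2)*b^4/2 - b^3/2 + 11*sqrt(2)*b^3/2 - 11*b^2/2 + 27*sqrt(2)*b^2/2 - 33*sqrt(2)*b/2 - 15*b - 45*sqrt(2)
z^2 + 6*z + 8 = (z + 2)*(z + 4)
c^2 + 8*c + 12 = (c + 2)*(c + 6)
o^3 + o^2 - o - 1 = (o - 1)*(o + 1)^2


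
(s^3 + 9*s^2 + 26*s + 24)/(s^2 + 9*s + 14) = (s^2 + 7*s + 12)/(s + 7)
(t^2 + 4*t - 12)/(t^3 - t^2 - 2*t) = (t + 6)/(t*(t + 1))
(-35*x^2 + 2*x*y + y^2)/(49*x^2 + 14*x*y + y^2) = (-5*x + y)/(7*x + y)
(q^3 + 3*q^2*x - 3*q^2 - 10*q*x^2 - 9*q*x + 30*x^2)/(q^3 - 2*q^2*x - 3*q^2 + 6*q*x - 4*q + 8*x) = (q^2 + 5*q*x - 3*q - 15*x)/(q^2 - 3*q - 4)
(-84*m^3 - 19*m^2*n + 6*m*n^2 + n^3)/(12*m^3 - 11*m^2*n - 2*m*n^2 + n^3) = (-7*m - n)/(m - n)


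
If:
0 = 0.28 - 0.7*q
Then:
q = 0.40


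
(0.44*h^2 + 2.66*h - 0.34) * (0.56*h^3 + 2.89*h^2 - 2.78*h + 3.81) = 0.2464*h^5 + 2.7612*h^4 + 6.2738*h^3 - 6.701*h^2 + 11.0798*h - 1.2954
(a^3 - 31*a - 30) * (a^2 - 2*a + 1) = a^5 - 2*a^4 - 30*a^3 + 32*a^2 + 29*a - 30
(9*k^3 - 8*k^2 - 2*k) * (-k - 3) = -9*k^4 - 19*k^3 + 26*k^2 + 6*k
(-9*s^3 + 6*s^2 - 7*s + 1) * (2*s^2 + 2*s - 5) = -18*s^5 - 6*s^4 + 43*s^3 - 42*s^2 + 37*s - 5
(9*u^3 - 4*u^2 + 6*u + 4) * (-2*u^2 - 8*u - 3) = -18*u^5 - 64*u^4 - 7*u^3 - 44*u^2 - 50*u - 12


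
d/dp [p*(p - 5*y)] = 2*p - 5*y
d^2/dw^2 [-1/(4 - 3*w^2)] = 6*(9*w^2 + 4)/(3*w^2 - 4)^3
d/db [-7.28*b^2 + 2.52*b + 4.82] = 2.52 - 14.56*b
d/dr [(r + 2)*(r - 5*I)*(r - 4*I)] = 3*r^2 + r*(4 - 18*I) - 20 - 18*I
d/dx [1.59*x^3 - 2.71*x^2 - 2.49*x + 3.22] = 4.77*x^2 - 5.42*x - 2.49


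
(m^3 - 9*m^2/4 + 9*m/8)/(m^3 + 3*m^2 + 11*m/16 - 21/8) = 2*m*(2*m - 3)/(4*m^2 + 15*m + 14)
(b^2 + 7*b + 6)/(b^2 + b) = (b + 6)/b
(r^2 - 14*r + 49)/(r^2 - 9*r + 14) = (r - 7)/(r - 2)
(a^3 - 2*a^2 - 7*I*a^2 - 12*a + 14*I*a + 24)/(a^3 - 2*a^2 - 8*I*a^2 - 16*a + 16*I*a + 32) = (a - 3*I)/(a - 4*I)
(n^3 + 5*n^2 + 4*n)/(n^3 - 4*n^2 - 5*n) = (n + 4)/(n - 5)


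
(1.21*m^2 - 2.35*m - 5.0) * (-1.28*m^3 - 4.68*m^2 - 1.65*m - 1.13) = -1.5488*m^5 - 2.6548*m^4 + 15.4015*m^3 + 25.9102*m^2 + 10.9055*m + 5.65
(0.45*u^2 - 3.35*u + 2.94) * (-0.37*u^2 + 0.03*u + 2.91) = -0.1665*u^4 + 1.253*u^3 + 0.1212*u^2 - 9.6603*u + 8.5554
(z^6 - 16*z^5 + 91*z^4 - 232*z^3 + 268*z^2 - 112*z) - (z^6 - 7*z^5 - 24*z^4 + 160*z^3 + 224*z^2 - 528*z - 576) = -9*z^5 + 115*z^4 - 392*z^3 + 44*z^2 + 416*z + 576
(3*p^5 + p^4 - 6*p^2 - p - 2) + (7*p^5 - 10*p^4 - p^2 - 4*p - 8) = 10*p^5 - 9*p^4 - 7*p^2 - 5*p - 10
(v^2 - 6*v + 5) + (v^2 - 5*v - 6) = 2*v^2 - 11*v - 1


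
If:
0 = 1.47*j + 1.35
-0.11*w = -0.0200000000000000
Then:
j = -0.92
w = 0.18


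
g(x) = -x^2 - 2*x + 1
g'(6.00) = -14.00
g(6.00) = -47.00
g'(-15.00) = 28.00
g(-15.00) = -194.00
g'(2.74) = -7.48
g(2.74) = -11.99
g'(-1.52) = 1.04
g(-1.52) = 1.73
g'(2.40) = -6.80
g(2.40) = -9.56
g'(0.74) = -3.48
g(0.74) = -1.03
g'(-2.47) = 2.94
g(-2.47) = -0.16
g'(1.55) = -5.10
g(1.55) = -4.50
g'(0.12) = -2.24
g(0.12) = 0.75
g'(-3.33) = 4.66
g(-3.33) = -3.43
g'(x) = -2*x - 2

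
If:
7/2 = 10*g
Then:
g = 7/20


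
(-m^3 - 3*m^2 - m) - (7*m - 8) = -m^3 - 3*m^2 - 8*m + 8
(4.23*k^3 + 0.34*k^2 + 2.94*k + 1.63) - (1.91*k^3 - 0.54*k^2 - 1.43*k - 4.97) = 2.32*k^3 + 0.88*k^2 + 4.37*k + 6.6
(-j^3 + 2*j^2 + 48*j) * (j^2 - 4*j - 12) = -j^5 + 6*j^4 + 52*j^3 - 216*j^2 - 576*j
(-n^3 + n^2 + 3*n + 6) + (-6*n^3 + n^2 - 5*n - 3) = -7*n^3 + 2*n^2 - 2*n + 3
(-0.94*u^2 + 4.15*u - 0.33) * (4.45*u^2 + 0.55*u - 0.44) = -4.183*u^4 + 17.9505*u^3 + 1.2276*u^2 - 2.0075*u + 0.1452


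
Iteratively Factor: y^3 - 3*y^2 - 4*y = (y)*(y^2 - 3*y - 4) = y*(y - 4)*(y + 1)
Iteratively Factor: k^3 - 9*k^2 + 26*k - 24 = (k - 2)*(k^2 - 7*k + 12) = (k - 3)*(k - 2)*(k - 4)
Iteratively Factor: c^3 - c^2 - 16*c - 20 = (c - 5)*(c^2 + 4*c + 4) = (c - 5)*(c + 2)*(c + 2)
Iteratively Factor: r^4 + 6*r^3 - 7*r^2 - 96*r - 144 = (r + 3)*(r^3 + 3*r^2 - 16*r - 48) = (r + 3)*(r + 4)*(r^2 - r - 12) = (r + 3)^2*(r + 4)*(r - 4)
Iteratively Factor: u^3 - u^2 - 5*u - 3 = (u - 3)*(u^2 + 2*u + 1) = (u - 3)*(u + 1)*(u + 1)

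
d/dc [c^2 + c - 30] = 2*c + 1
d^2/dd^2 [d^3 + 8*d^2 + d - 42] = 6*d + 16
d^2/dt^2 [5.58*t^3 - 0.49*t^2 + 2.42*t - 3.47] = 33.48*t - 0.98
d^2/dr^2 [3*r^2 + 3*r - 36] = 6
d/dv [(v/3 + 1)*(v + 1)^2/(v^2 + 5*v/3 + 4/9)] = 3*(9*v^4 + 30*v^3 + 24*v^2 - 14*v - 17)/(81*v^4 + 270*v^3 + 297*v^2 + 120*v + 16)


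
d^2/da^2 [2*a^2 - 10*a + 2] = 4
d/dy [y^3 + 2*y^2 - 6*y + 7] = 3*y^2 + 4*y - 6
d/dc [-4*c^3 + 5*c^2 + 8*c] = -12*c^2 + 10*c + 8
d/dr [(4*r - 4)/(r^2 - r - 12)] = 4*(r^2 - r - (r - 1)*(2*r - 1) - 12)/(-r^2 + r + 12)^2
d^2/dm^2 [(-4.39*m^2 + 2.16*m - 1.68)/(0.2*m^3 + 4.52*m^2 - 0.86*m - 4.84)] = (-0.3512*m^6 + 0.5184*m^5 + 6.37896000000023*m^4 - 28.920048*m^3 - 755.349024*m^2 + 312.948864*m - 299.64944)/(0.008*m^9 + 0.5424*m^8 + 12.15504*m^7 + 87.099968*m^6 - 78.518832*m^5 - 281.625552*m^4 + 126.303592*m^3 + 306.912144*m^2 - 60.438048*m - 113.379904)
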